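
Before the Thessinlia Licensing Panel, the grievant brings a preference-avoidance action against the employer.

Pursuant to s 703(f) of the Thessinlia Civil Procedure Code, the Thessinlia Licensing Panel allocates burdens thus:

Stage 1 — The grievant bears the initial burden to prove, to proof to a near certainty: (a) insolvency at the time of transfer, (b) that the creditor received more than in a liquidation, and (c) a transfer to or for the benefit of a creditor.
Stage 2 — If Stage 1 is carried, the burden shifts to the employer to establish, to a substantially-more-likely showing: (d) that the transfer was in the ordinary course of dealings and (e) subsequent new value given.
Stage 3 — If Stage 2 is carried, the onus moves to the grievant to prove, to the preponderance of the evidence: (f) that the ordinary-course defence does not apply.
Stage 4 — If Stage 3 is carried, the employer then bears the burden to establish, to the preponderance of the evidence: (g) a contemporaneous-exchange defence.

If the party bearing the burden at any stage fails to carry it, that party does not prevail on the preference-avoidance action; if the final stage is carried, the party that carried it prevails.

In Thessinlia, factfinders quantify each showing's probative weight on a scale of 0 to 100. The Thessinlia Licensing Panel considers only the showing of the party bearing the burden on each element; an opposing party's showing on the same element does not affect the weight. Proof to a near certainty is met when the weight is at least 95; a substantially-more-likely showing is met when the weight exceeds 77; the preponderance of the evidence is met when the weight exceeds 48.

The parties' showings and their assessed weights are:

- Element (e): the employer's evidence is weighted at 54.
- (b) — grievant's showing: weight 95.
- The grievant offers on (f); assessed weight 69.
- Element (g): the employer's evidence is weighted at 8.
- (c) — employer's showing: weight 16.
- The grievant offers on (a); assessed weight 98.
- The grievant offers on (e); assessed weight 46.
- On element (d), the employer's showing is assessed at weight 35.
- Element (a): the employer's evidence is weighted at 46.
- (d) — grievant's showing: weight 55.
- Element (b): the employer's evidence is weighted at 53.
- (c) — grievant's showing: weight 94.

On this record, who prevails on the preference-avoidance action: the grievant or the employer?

employer

Stage 1 (grievant, proof to a near certainty, weight is at least 95): (a) 98 (employer's 46 disregarded) ≥ 95 — meets; (b) 95 (employer's 53 disregarded) ≥ 95 — meets; (c) 94 (employer's 16 disregarded) < 95 — fails.
  Stage 1 not carried; the grievant fails its burden.
The analysis ends at Stage 1; the employer prevails.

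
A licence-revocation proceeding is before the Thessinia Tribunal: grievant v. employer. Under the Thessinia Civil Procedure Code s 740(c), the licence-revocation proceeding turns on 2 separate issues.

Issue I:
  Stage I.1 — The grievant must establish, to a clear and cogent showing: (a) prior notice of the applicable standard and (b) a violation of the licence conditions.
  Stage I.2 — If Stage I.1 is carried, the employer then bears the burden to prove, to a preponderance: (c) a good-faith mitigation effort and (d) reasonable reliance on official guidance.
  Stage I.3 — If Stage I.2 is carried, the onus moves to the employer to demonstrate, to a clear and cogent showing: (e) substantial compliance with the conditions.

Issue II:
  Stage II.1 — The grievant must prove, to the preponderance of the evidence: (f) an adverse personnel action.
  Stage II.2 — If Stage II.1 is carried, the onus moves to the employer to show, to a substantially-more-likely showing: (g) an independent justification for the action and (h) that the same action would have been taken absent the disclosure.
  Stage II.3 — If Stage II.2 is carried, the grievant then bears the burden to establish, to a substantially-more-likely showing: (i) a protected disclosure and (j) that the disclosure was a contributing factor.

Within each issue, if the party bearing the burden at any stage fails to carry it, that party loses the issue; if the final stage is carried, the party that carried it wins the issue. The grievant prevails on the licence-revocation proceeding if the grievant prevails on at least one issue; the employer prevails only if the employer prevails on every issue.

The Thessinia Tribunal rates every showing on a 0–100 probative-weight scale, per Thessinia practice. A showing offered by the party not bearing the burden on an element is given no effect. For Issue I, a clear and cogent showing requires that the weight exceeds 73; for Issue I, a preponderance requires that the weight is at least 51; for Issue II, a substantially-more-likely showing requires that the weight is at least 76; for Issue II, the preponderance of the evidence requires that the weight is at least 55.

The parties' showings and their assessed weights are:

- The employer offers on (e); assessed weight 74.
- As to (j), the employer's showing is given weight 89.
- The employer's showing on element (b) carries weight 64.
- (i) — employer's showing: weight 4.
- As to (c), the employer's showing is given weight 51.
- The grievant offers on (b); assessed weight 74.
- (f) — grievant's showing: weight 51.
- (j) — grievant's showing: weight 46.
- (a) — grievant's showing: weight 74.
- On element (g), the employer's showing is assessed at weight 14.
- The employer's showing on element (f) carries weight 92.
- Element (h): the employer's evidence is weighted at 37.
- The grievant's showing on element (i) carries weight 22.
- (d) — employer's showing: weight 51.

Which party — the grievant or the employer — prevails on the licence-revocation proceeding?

— Issue I —
Stage I.1 (grievant, a clear and cogent showing, weight exceeds 73): (a) 74 > 73 — meets; (b) 74 (employer's 64 disregarded) > 73 — meets.
  All elements met. The burden passes to the employer.
Stage I.2 (employer, a preponderance, weight is at least 51): (c) 51 ≥ 51 — meets; (d) 51 ≥ 51 — meets.
  All elements met. The employer retains the burden for Stage I.3.
Stage I.3 (employer, a clear and cogent showing, weight exceeds 73): (e) 74 > 73 — meets.
  All elements met at the final stage.
All stages carried — the employer prevails on this issue.
— Issue II —
Stage II.1 (grievant, the preponderance of the evidence, weight is at least 55): (f) 51 (employer's 92 disregarded) < 55 — fails.
  Stage II.1 not carried; the grievant fails its burden.
The analysis ends at Stage II.1; the employer prevails on this issue.
Per-issue: Issue I → employer; Issue II → employer. The grievant must prevail on at least one issue; overall, the employer prevails.

employer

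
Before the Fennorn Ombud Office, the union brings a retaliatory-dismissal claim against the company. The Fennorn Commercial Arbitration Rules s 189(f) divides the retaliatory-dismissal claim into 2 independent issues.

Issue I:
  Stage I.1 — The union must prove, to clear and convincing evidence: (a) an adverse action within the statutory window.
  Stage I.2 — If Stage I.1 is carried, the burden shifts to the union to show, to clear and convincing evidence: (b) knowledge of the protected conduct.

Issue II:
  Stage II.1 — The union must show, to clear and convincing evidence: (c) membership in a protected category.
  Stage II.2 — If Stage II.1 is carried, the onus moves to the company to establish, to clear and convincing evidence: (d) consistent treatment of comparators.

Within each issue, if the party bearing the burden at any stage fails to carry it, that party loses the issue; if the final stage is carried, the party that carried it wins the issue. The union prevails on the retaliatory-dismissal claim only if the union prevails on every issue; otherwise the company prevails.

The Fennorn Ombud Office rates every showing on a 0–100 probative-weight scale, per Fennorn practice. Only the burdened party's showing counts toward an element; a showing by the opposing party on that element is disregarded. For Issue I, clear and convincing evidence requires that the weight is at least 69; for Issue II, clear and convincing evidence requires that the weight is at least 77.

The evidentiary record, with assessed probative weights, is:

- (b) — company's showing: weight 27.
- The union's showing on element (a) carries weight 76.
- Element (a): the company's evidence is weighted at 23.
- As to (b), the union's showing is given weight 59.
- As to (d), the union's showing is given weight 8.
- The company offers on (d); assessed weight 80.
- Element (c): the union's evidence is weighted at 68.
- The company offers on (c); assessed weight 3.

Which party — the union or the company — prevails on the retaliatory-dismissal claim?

— Issue I —
Stage I.1 (union, clear and convincing evidence, weight is at least 69): (a) 76 (company's 23 disregarded) ≥ 69 — meets.
  Stage I.1 is satisfied; the union continues to bear the burden.
Stage I.2 (union, clear and convincing evidence, weight is at least 69): (b) 59 (company's 27 disregarded) < 69 — fails.
  Not every element is met, so the union fails to carry Stage I.2.
The analysis ends at Stage I.2; the company prevails on this issue.
— Issue II —
Stage II.1 (union, clear and convincing evidence, weight is at least 77): (c) 68 (company's 3 disregarded) < 77 — fails.
  Stage II.1 not carried; the union fails its burden.
The company prevails on this issue.
Per-issue: Issue I → company; Issue II → company. The union must prevail on every issue; overall, the company prevails.

company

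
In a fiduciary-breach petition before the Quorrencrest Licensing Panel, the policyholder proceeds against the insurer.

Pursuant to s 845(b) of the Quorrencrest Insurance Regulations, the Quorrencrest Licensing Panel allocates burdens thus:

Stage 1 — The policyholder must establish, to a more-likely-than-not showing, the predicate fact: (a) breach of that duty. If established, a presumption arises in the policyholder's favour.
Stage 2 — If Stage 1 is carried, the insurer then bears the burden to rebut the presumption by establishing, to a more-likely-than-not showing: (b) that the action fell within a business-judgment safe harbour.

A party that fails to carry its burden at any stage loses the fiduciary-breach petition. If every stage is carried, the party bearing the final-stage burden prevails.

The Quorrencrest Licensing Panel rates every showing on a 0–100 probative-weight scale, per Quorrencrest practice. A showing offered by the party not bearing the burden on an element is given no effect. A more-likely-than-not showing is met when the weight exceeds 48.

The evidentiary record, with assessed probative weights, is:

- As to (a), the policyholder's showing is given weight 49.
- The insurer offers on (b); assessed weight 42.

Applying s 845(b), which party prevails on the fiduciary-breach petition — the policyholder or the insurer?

At Stage 1 the policyholder must meet a more-likely-than-not showing (weight exceeds 48): on (a) the weight is 49, > 48, so (a) meets the standard.
  Stage 1 carried; the burden shifts to the insurer.
At Stage 2 the insurer must meet a more-likely-than-not showing (weight exceeds 48): on (b) the weight is 42, ≤ 48, so (b) does not meet the standard.
  The insurer does not carry Stage 2.
The policyholder prevails.

policyholder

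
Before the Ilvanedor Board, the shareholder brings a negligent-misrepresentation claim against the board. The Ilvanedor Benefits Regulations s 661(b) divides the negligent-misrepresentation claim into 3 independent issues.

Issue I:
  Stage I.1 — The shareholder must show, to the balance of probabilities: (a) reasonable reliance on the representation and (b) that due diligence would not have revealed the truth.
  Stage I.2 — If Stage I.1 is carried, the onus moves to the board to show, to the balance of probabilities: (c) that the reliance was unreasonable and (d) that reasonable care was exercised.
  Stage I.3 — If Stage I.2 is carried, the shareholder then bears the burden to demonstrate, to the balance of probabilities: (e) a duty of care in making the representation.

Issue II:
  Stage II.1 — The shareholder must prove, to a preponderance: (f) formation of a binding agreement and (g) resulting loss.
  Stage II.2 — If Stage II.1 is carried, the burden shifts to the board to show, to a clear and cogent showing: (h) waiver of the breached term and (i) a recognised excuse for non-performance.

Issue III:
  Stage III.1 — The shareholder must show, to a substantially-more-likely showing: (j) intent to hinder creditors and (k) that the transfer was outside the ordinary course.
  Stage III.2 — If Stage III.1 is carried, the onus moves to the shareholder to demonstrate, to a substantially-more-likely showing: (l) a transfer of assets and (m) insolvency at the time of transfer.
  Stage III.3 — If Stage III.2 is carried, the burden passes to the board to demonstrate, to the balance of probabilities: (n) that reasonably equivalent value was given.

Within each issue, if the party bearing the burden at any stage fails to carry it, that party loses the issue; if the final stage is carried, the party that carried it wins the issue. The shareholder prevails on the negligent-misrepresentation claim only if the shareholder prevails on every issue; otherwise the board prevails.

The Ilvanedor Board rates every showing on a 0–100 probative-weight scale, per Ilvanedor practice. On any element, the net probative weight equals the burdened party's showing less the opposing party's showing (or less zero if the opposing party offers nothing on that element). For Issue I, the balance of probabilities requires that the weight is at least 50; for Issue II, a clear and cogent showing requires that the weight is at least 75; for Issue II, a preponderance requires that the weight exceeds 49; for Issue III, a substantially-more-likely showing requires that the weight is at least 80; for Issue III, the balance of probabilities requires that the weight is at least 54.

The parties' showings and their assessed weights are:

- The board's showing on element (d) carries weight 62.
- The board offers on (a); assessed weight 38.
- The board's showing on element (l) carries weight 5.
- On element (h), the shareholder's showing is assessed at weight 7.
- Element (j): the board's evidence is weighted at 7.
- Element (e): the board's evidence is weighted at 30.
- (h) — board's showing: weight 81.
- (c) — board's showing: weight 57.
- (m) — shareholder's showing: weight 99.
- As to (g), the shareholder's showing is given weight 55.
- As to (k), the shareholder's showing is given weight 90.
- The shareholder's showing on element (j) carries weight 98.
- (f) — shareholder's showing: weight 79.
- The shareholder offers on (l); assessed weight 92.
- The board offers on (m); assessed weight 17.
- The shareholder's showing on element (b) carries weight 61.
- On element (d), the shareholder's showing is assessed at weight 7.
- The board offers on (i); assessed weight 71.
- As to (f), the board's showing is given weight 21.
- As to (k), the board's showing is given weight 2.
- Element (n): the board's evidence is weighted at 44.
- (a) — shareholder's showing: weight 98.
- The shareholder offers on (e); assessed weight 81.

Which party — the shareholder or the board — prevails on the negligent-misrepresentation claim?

— Issue I —
Stage I.1 — burden on shareholder; standard: the balance of probabilities (weight is at least 50).
    (a): 98 − 38 = 60 ≥ 50 [met]
    (b): 61 ≥ 50 [met]
  Stage I.1 is satisfied; the onus moves to the board.
Stage I.2 — burden on board; standard: the balance of probabilities (weight is at least 50).
    (c): 57 ≥ 50 [met]
    (d): 62 − 7 = 55 ≥ 50 [met]
  All elements met. The burden passes to the shareholder.
Stage I.3 — burden on shareholder; standard: the balance of probabilities (weight is at least 50).
    (e): 81 − 30 = 51 ≥ 50 [met]
  The shareholder carries the last stage.
All stages carried — the shareholder prevails on this issue.
— Issue II —
Stage II.1 — burden on shareholder; standard: a preponderance (weight exceeds 49).
    (f): 79 − 21 = 58 > 49 [met]
    (g): 55 > 49 [met]
  The shareholder carries Stage II.1; the board now bears the burden.
Stage II.2 — burden on board; standard: a clear and cogent showing (weight is at least 75).
    (h): 81 − 7 = 74 < 75 [not met]
    (i): 71 < 75 [not met]
  Not every element is met, so the board fails to carry Stage II.2.
The analysis ends at Stage II.2; the shareholder prevails on this issue.
— Issue III —
Stage III.1 (shareholder, a substantially-more-likely showing, weight is at least 80): (j) net 98−7=91 ≥ 80 — meets; (k) net 90−2=88 ≥ 80 — meets.
  All elements met. The shareholder retains the burden for Stage III.2.
Stage III.2 (shareholder, a substantially-more-likely showing, weight is at least 80): (l) net 92−5=87 ≥ 80 — meets; (m) net 99−17=82 ≥ 80 — meets.
  All elements met. The burden passes to the board.
Stage III.3 (board, the balance of probabilities, weight is at least 54): (n) 44 < 54 — fails.
  Not every element is met, so the board fails to carry Stage III.3.
The analysis ends at Stage III.3; the shareholder prevails on this issue.
Per-issue: Issue I → shareholder; Issue II → shareholder; Issue III → shareholder. The shareholder must prevail on every issue; overall, the shareholder prevails.

shareholder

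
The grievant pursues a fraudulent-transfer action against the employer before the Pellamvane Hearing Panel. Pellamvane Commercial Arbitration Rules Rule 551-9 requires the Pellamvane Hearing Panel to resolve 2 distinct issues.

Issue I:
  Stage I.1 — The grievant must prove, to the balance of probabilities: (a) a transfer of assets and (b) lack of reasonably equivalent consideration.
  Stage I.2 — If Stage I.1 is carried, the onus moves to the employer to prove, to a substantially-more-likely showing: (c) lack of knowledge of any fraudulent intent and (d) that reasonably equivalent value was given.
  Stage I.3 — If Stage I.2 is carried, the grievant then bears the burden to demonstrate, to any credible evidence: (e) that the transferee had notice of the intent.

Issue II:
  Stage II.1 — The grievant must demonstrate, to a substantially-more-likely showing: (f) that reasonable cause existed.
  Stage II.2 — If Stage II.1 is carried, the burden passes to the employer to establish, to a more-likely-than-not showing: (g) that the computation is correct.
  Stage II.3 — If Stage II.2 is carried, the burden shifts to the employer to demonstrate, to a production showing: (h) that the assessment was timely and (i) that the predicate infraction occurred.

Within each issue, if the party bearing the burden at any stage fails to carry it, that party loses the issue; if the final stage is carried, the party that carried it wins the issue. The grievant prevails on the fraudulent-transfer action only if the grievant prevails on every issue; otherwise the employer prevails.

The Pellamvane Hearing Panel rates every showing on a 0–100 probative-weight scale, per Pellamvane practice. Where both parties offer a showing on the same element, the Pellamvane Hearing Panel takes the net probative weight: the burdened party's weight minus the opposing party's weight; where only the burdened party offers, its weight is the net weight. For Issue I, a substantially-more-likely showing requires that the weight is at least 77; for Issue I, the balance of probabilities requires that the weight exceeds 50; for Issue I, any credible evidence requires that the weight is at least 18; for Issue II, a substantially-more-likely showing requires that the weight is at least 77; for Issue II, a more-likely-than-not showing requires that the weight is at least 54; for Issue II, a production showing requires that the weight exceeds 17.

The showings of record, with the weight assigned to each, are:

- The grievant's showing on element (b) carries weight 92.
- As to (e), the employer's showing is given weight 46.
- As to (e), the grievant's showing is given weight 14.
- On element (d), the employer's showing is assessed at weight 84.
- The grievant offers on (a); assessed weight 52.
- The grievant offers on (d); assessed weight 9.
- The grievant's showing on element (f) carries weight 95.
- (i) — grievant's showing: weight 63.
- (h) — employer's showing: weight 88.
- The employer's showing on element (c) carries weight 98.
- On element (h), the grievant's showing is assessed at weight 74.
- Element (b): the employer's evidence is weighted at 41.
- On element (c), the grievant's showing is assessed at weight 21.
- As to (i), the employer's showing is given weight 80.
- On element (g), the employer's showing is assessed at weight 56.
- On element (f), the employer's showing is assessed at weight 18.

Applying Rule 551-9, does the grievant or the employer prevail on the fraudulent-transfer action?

grievant

— Issue I —
At Stage I.1 the grievant must meet the balance of probabilities (weight exceeds 50): on (a) the weight is 52, > 50, so (a) meets the standard; on (b) the weight is 92 less the opposing 41 gives net 51, which does exceed 50, so (b) meets the standard.
  The grievant carries Stage I.1; the employer now bears the burden.
At Stage I.2 the employer must meet a substantially-more-likely showing (weight is at least 77): on (c) the weight is 98 less the opposing 21 gives net 77, which does reach 77, so (c) meets the standard; on (d) the weight is 84 less the opposing 9 gives net 75, which does not reach 77, so (d) does not meet the standard.
  Not every element is met, so the employer fails to carry Stage I.2.
The grievant prevails on this issue.
— Issue II —
At Stage II.1 the grievant must meet a substantially-more-likely showing (weight is at least 77): on (f) the weight is 95 less the opposing 18 gives net 77, ≥ 77, so (f) meets the standard.
  Stage II.1 is satisfied; the onus moves to the employer.
At Stage II.2 the employer must meet a more-likely-than-not showing (weight is at least 54): on (g) the weight is 56, ≥ 54, so (g) meets the standard.
  All elements met. The employer retains the burden for Stage II.3.
At Stage II.3 the employer must meet a production showing (weight exceeds 17): on (h) the weight is 88 less the opposing 74 gives net 14, which does not exceed 17, so (h) does not meet the standard; on (i) the weight is 80 less the opposing 63 gives net 17, which does not exceed 17, so (i) does not meet the standard.
  The employer does not carry Stage II.3.
So the grievant prevails on this issue.
Per-issue: Issue I → grievant; Issue II → grievant. The grievant must prevail on every issue; overall, the grievant prevails.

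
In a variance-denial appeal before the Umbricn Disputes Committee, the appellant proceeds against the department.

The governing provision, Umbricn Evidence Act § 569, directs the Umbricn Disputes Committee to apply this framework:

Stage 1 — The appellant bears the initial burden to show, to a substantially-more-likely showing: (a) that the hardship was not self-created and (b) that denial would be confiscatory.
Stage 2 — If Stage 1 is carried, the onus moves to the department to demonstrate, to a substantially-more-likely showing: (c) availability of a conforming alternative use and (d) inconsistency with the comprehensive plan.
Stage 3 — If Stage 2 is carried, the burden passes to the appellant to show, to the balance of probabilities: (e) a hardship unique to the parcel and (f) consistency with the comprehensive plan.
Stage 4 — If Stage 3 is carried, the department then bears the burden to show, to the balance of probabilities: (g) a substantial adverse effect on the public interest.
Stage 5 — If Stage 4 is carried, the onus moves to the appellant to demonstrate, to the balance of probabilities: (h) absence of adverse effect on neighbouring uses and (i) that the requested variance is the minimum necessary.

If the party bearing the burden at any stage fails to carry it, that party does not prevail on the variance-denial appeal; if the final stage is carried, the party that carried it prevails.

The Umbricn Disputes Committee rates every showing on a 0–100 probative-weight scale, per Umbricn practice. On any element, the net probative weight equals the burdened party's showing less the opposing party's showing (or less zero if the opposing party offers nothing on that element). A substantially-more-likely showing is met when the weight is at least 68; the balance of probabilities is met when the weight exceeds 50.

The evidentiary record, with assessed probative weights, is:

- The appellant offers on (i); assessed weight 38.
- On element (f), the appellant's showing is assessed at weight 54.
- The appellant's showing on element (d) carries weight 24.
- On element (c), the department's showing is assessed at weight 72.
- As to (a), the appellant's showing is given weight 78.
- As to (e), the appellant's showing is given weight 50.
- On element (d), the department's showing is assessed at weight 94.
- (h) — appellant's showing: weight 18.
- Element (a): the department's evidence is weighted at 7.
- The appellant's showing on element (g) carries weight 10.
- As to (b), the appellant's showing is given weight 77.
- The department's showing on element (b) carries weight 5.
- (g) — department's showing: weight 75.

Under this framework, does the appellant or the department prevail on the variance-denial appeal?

department

Stage 1 — burden on appellant; standard: a substantially-more-likely showing (weight is at least 68).
    (a): 78 − 7 = 71 ≥ 68 [met]
    (b): 77 − 5 = 72 ≥ 68 [met]
  All elements met. The burden passes to the department.
Stage 2 — burden on department; standard: a substantially-more-likely showing (weight is at least 68).
    (c): 72 ≥ 68 [met]
    (d): 94 − 24 = 70 ≥ 68 [met]
  Stage 2 carried; the burden shifts to the appellant.
Stage 3 — burden on appellant; standard: the balance of probabilities (weight exceeds 50).
    (e): 50 ≤ 50 [not met]
    (f): 54 > 50 [met]
  Not every element is met, so the appellant fails to carry Stage 3.
So the department prevails.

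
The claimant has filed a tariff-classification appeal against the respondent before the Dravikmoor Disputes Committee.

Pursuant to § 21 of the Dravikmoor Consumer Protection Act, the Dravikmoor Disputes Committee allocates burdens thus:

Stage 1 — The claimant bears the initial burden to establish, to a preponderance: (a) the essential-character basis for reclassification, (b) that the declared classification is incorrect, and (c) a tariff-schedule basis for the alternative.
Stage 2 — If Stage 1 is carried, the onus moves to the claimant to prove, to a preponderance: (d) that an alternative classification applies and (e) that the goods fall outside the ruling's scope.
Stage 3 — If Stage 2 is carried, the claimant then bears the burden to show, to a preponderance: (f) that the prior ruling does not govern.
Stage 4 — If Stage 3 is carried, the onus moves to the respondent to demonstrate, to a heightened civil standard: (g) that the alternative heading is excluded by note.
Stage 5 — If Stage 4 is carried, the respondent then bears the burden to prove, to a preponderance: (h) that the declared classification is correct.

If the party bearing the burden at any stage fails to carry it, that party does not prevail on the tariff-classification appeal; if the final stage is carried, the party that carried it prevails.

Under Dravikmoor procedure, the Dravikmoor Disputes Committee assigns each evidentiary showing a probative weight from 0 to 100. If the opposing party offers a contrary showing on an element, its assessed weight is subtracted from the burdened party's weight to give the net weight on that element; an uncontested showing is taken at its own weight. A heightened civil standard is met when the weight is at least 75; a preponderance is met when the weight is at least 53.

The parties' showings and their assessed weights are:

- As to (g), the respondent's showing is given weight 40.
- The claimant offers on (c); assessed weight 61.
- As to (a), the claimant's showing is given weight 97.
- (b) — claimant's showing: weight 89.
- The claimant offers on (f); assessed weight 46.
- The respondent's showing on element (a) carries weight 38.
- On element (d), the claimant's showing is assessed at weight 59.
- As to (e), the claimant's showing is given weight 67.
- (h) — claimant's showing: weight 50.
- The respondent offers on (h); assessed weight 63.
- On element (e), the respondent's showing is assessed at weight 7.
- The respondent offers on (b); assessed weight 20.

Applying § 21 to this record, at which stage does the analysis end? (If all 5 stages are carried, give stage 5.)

stage 3

At Stage 1 the claimant must meet a preponderance (weight is at least 53): on (a) the weight is 97 less the opposing 38 gives net 59, ≥ 53, so (a) meets the standard; on (b) the weight is 89 less the opposing 20 gives net 69, which does reach 53, so (b) meets the standard; on (c) the weight is 61, ≥ 53, so (c) meets the standard.
  All elements met. The claimant retains the burden for Stage 2.
At Stage 2 the claimant must meet a preponderance (weight is at least 53): on (d) the weight is 59, which does reach 53, so (d) meets the standard; on (e) the weight is 67 less the opposing 7 gives net 60, which does reach 53, so (e) meets the standard.
  Stage 2 carried; the burden remains with the claimant.
At Stage 3 the claimant must meet a preponderance (weight is at least 53): on (f) the weight is 46, which does not reach 53, so (f) does not meet the standard.
  The claimant does not carry Stage 3.
The analysis ends at Stage 3; the respondent prevails.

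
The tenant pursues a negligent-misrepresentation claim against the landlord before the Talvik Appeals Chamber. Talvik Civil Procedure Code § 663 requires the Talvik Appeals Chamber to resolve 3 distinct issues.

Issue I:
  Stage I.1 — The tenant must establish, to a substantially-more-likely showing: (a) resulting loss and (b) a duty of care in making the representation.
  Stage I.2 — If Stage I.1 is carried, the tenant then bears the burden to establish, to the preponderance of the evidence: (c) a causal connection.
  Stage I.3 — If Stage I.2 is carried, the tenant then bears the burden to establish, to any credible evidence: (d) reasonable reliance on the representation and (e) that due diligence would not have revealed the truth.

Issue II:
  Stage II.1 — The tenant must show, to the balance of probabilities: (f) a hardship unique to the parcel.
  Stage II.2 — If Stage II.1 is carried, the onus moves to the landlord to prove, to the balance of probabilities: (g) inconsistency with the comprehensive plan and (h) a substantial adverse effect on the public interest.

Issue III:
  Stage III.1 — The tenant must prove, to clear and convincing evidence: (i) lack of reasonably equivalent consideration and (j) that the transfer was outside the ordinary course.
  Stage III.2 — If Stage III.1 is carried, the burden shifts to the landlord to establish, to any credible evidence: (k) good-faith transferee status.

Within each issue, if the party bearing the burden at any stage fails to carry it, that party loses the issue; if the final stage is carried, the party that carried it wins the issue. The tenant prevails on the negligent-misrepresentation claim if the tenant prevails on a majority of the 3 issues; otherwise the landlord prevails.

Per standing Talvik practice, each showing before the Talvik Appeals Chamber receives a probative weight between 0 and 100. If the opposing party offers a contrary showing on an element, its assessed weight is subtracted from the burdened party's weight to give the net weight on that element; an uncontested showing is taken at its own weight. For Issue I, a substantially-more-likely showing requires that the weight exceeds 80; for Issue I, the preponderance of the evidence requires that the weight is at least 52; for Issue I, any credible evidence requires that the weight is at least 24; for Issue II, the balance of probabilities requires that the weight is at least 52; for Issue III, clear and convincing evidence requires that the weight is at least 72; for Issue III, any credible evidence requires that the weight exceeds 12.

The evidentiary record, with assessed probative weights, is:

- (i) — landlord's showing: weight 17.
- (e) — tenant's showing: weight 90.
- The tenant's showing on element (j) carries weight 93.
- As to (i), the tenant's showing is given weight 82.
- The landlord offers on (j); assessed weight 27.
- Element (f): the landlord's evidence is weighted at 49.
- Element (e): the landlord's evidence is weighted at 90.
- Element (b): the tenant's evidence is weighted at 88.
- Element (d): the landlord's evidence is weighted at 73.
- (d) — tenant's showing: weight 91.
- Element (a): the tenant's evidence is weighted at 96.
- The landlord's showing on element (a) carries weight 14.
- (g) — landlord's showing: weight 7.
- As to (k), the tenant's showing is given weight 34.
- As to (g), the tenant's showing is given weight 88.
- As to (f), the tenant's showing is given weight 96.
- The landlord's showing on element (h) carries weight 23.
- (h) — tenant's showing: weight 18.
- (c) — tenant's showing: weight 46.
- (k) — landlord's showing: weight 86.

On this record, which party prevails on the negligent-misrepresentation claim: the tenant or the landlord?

— Issue I —
Stage I.1 (tenant, a substantially-more-likely showing, weight exceeds 80): (a) net 96−14=82 > 80 — meets; (b) 88 > 80 — meets.
  Stage I.1 carried; the burden remains with the tenant.
Stage I.2 (tenant, the preponderance of the evidence, weight is at least 52): (c) 46 < 52 — fails.
  Stage I.2 not carried; the tenant fails its burden.
So the landlord prevails on this issue.
— Issue II —
Stage II.1 (tenant, the balance of probabilities, weight is at least 52): (f) net 96−49=47 < 52 — fails.
  Not every element is met, so the tenant fails to carry Stage II.1.
The landlord prevails on this issue.
— Issue III —
Stage III.1 — burden on tenant; standard: clear and convincing evidence (weight is at least 72).
    (i): 82 − 17 = 65 < 72 [not met]
    (j): 93 − 27 = 66 < 72 [not met]
  The tenant does not carry Stage III.1.
The landlord prevails on this issue.
Per-issue: Issue I → landlord; Issue II → landlord; Issue III → landlord. The tenant must prevail on a majority of issues; overall, the landlord prevails.

landlord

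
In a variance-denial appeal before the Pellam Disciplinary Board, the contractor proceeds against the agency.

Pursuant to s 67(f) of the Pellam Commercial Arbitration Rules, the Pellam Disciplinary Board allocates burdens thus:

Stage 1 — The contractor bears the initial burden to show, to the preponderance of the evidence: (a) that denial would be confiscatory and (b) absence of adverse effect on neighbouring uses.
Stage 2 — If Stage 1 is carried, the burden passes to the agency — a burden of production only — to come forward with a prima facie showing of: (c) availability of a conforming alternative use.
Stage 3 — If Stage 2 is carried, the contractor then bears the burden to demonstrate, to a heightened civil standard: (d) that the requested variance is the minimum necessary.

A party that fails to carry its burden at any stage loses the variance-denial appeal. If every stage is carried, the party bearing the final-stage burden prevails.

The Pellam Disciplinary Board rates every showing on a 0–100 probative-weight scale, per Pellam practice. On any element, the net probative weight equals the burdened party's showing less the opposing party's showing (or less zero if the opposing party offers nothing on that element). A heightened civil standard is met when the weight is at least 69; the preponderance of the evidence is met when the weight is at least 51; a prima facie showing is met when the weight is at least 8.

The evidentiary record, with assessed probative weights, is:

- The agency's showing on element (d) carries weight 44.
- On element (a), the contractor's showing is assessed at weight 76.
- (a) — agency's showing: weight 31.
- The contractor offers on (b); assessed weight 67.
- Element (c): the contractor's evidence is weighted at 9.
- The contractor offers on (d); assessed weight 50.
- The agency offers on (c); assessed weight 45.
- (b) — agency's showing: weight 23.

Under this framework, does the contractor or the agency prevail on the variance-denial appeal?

At Stage 1 the contractor must meet the preponderance of the evidence (weight is at least 51): on (a) the weight is 76 less the opposing 31 gives net 45, < 51, so (a) does not meet the standard; on (b) the weight is 67 less the opposing 23 gives net 44, < 51, so (b) does not meet the standard.
  Stage 1 not carried; the contractor fails its burden.
The agency prevails.

agency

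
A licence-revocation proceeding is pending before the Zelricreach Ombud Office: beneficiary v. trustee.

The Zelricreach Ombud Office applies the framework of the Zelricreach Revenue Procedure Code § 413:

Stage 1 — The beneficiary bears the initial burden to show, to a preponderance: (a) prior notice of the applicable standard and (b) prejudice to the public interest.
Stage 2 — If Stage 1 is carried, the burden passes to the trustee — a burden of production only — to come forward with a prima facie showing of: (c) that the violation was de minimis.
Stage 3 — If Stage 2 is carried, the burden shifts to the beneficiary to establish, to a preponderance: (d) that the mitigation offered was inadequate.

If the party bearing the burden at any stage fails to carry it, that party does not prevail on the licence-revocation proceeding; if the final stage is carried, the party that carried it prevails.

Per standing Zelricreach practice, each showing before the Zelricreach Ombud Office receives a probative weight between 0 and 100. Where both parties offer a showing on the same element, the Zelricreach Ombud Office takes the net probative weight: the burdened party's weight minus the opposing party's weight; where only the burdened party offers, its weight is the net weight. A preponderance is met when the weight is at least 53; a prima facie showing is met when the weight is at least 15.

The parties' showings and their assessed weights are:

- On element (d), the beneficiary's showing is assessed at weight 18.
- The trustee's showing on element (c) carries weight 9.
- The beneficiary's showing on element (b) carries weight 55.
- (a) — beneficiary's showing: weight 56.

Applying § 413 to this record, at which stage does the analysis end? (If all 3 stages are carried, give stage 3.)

Stage 1 — burden on beneficiary; standard: a preponderance (weight is at least 53).
    (a): 56 ≥ 53 [met]
    (b): 55 ≥ 53 [met]
  Stage 1 is satisfied; the onus moves to the trustee.
Stage 2 — burden on trustee; standard: a prima facie showing (weight is at least 15).
    (c): 9 < 15 [not met]
  The trustee does not carry Stage 2.
So the beneficiary prevails.

stage 2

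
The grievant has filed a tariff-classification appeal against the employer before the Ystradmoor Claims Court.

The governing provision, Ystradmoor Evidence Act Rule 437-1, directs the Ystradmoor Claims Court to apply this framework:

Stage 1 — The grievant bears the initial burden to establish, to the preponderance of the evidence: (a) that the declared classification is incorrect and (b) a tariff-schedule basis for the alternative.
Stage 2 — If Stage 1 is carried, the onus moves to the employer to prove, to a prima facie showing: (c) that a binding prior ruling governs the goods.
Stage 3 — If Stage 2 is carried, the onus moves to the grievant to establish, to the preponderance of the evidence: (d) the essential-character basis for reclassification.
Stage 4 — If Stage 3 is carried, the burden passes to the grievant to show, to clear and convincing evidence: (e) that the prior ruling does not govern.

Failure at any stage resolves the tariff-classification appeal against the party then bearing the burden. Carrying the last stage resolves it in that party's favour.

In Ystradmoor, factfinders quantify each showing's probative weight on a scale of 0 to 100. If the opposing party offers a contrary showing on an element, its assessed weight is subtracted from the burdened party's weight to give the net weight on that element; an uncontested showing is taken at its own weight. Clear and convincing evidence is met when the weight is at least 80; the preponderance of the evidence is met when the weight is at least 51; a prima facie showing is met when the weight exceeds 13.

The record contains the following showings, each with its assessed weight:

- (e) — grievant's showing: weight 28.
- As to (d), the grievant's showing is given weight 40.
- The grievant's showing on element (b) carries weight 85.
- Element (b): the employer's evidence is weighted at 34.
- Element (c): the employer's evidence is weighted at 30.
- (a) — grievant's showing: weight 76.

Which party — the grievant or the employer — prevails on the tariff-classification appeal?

Stage 1 — burden on grievant; standard: the preponderance of the evidence (weight is at least 51).
    (a): 76 ≥ 51 [met]
    (b): 85 − 34 = 51 ≥ 51 [met]
  All elements met. The burden passes to the employer.
Stage 2 — burden on employer; standard: a prima facie showing (weight exceeds 13).
    (c): 30 > 13 [met]
  Stage 2 carried; the burden shifts to the grievant.
Stage 3 — burden on grievant; standard: the preponderance of the evidence (weight is at least 51).
    (d): 40 < 51 [not met]
  The grievant does not carry Stage 3.
So the employer prevails.

employer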